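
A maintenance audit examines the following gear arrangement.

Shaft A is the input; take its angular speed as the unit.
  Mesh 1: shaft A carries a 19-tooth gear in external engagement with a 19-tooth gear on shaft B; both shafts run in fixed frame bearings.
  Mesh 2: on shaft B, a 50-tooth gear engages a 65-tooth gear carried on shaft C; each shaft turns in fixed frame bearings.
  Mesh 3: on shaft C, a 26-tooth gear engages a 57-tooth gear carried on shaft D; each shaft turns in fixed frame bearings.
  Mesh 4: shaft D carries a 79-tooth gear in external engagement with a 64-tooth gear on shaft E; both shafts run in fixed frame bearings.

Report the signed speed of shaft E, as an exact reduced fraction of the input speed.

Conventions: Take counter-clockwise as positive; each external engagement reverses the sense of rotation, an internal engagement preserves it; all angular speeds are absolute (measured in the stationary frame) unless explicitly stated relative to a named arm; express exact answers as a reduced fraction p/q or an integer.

395/912

4-mesh fixed-axis compound train (all bearings frame-fixed)
mesh 1 [19T→19T]: |ω|/ω_in = 1×19/19 = 1, sense flips to −
mesh 2 [50T→65T]: |ω|/ω_in = 1×50/65 = 10/13, sense flips to +
mesh 3 [26T→57T]: |ω|/ω_in = (10/13)×26/57 = 20/57, sense flips to −
mesh 4 [79T→64T]: |ω|/ω_in = (20/57)×79/64 = 395/912, sense flips to +
signed output speed (× input speed) = 395/912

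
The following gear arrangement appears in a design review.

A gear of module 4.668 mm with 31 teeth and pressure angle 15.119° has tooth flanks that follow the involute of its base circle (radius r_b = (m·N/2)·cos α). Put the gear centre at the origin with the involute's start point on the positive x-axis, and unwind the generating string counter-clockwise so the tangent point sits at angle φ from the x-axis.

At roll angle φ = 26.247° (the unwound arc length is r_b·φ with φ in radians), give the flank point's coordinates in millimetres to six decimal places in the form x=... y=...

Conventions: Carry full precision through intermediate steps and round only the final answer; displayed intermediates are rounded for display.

x=76.798557 y=2.191655

class = single-mesh tooth geometry [base-circle involute, m = 4.668, 31T]
pitch radius r_p = m·N/2 = 4.668·31/2 = 72.354000
base radius r_b = r_p·cos α = 72.354000·cos 15.119° = 69.849552
roll angle φ = 26.247° = 0.45809657 rad
x = r_b·(cos φ + φ·sin φ) = 76.798557
y = r_b·(sin φ − φ·cos φ) = 2.191655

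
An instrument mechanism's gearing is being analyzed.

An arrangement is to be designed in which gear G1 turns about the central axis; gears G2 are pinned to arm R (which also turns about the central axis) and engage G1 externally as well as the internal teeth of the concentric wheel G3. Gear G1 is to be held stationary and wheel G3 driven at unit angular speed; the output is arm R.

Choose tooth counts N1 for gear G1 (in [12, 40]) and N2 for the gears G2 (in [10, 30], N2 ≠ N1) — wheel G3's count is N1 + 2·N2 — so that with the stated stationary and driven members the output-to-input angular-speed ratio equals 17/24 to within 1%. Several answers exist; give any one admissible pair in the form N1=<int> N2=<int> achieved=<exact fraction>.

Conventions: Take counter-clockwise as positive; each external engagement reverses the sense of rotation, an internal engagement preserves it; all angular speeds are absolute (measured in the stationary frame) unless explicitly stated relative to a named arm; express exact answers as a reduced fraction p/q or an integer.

topology: planetary set — design target 17/24, arm = carrier (Willis)
Willis with ω_sun = 0: ω_arm/ω_ring = N3/(N1+N3); set equal to 17/24  ⇒  N3/N1 = (17/24)/(1 − 17/24) = 17/7
N3 = N1 + 2·N2  ⇒  N2/N1 = (N3/N1 − 1)/2 = (17/7 − 1)/2 = 5/7
smallest multiple with N1 ≥ 12 and N2 ≥ 10: k = 2  ⇒  N1 = 2·7 = 14, N2 = 2·5 = 10 (N1 ≤ 40, N2 ≤ 30, N2 ≠ N1 ✓), N3 = 14 + 2·10 = 34
check: N3/(N1+N3) with N1 = 14, N3 = 34 gives 17/24; |achieved − target| = 0 ≤ 17/2400 ✓

N1=14 N2=10 achieved=17/24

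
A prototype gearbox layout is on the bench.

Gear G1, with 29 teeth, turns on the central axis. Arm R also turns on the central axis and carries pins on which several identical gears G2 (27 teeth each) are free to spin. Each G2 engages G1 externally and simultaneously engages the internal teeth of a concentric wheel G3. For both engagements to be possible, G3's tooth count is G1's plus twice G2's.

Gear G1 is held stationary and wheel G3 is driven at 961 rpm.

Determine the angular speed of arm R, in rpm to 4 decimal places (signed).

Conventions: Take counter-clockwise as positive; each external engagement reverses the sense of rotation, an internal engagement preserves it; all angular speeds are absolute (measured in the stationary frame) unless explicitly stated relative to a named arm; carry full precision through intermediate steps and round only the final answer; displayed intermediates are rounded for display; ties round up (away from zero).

planetary set (29T centre, 27T on arm, 83T internal) — Willis relation
normalise by the input: solve with ω_ring = 1, then scale by 961 rpm
ring teeth: 29 + 2·27 = 83
29(ω_sun−ω_arm) = −83(ω_ring−ω_arm),  ω_sun = 0, ω_ring = 1
29(0−ω_arm) = −83(1−ω_arm)  ⇒  112·ω_arm = 83  ⇒  ω_arm = 83/112
scale: ω_arm = 83/112 × 961 rpm = +712.1696 rpm

+712.1696 rpm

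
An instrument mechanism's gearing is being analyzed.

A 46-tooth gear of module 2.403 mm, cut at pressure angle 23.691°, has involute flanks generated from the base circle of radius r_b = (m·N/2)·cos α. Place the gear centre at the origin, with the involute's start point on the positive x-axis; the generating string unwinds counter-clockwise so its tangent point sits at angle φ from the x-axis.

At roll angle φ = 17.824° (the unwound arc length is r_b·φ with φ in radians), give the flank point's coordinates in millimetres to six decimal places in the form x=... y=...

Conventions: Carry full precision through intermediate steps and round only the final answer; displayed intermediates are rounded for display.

recognized (one wheel, involute flank): single-mesh tooth geometry, m = 2.403, N = 46
pitch radius r_p = m·N/2 = 2.403·46/2 = 55.269000
base radius r_b = r_p·cos α = 55.269000·cos 23.691° = 50.611245
roll angle φ = 17.824° = 0.31108749 rad
x = r_b·(cos φ + φ·sin φ) = 53.001275
y = r_b·(sin φ − φ·cos φ) = 0.502996

x=53.001275 y=0.502996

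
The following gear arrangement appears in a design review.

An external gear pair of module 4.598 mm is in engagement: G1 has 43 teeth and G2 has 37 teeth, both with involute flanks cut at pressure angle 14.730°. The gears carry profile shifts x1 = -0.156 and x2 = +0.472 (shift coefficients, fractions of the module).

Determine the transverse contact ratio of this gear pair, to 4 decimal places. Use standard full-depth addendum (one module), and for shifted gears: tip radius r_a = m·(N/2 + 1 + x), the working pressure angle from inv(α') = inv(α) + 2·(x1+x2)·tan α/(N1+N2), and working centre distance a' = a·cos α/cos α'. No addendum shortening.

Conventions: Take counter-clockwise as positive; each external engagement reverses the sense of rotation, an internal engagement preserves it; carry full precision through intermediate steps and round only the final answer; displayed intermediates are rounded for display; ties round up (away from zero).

1.8954

topology: single-mesh involute geometry — m = 4.598, 43T/37T pair
base radii: r_b1 = 95.608040, r_b2 = 82.267383
tip radii: r_a1 = 102.737712, r_a2 = 91.831256
inv(α') = inv(14.730°) + 2·(-0.156+0.472)·tan α/(43+37) = 0.00789475  ⇒  α' = 16.27514°
a' = a·cos α / cos α' = 183.9200·cos 14.730°/cos 16.27514° = 185.300992
action lengths: √(r_a1²−r_b1²) = 37.605054, √(r_a2²−r_b2²) = 40.805112
base pitch p_b = π·m·cos α = 13.970303
CR = (37.605054 + 40.805112 − 185.300992·sin 16.27514°)/13.970303 = 1.895415
contact ratio ≈ 1.8954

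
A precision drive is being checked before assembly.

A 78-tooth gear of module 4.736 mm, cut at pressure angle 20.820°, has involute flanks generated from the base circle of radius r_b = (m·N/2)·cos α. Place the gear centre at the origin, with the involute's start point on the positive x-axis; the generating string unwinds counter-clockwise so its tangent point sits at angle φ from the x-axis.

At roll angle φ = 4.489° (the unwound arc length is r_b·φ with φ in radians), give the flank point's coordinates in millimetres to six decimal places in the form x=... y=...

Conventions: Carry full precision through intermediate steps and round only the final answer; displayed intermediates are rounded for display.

x=173.172198 y=0.027659

single-mesh involute tooth geometry (78T wheel at module 4.736)
pitch radius r_p = m·N/2 = 4.736·78/2 = 184.704000
base radius r_b = r_p·cos α = 184.704000·cos 20.820° = 172.643136
roll angle φ = 4.489° = 0.07834783 rad
x = r_b·(cos φ + φ·sin φ) = 173.172198
y = r_b·(sin φ − φ·cos φ) = 0.027659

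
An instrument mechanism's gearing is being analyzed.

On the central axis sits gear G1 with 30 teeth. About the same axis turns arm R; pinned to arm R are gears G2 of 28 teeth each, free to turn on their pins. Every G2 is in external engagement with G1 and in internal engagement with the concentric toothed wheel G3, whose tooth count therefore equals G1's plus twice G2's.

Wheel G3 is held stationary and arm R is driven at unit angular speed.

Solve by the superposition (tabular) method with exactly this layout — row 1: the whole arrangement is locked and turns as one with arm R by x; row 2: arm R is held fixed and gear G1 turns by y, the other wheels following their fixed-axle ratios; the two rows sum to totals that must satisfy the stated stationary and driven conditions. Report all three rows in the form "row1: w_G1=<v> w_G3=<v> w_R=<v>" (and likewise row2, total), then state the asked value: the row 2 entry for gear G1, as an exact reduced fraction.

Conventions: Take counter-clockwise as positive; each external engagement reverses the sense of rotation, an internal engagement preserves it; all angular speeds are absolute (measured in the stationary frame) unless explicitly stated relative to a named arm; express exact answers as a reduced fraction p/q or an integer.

row1: w_G1=1 w_G3=1 w_R=1
row2: w_G1=43/15 w_G3=-1 w_R=0
total: w_G1=58/15 w_G3=0 w_R=1
asked value: 43/15

recognized (axles ride arm R): planetary set, 30/28/86 teeth
superposition row 1 [locked train]: every member turns x
row 2 (arm held, sun turns y): ω_ring = −(30/86)·y, ω_arm = 0
boundary: total ω_ring = x − (30/86)·y = 0 and total ω_arm = x = 1  ⇒  y = 43/15, x = 1
row 2 ring = −(30/86)·43/15 = -1
totals (row 1 + row 2): sun 1 + 43/15 = 58/15, ring 1 + (-1) = 0, arm 1 + 0 = 1
asked cell (row2, sun) = 43/15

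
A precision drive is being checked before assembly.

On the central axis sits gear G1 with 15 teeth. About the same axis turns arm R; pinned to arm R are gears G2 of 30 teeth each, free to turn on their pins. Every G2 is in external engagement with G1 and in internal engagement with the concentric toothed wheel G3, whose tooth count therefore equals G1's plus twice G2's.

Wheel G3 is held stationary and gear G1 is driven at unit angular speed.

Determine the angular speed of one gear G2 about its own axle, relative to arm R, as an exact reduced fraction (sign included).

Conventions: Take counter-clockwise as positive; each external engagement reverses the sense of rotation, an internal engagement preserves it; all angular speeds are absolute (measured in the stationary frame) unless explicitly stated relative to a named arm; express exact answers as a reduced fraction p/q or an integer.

-5/12

planetary set (15T centre, 30T on arm, 75T internal) — Willis relation
ring teeth: 15 + 2·30 = 75
15(ω_sun−ω_arm) = −75(ω_ring−ω_arm),  ω_ring = 0, ω_sun = 1
15(1−ω_arm) = −75(0−ω_arm)  ⇒  90·ω_arm = 15  ⇒  ω_arm = 1/6
sun–planet mesh: 15·(1−1/6) = −30·(ω_p−ω_arm)  ⇒  ω_p−ω_arm = -5/12
exact speed ratio = -5/12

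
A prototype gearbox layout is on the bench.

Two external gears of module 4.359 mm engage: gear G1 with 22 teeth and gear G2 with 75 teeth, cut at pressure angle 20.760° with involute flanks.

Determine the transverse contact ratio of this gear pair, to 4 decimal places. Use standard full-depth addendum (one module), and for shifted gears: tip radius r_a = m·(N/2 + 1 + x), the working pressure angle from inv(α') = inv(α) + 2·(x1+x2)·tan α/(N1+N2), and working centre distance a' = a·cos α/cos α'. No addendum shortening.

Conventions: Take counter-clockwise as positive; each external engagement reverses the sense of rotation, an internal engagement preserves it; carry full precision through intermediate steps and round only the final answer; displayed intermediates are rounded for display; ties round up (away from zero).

1.6631

single-mesh involute tooth geometry (22T engaging 75T at module 4.359)
base radii: r_b1 = 44.835833, r_b2 = 152.849429
tip radii: r_a1 = 52.308000, r_a2 = 167.821500
no profile shift: α' = α, a' = a
action lengths: √(r_a1²−r_b1²) = 26.942067, √(r_a2²−r_b2²) = 69.290027
base pitch p_b = π·m·cos α = 12.805084
CR = (26.942067 + 69.290027 − 211.411500·sin 20.76000°)/12.805084 = 1.663120
contact ratio ≈ 1.6631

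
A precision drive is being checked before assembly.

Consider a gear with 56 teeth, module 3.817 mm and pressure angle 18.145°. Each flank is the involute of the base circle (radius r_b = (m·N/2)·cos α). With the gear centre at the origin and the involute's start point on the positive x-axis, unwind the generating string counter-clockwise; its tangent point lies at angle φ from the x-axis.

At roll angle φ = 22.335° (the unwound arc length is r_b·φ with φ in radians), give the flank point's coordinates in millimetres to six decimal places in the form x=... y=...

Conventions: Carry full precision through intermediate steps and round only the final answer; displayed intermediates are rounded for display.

x=108.987098 y=1.975071

topology: single-mesh involute geometry — m = 3.817, N = 56
pitch radius r_p = m·N/2 = 3.817·56/2 = 106.876000
base radius r_b = r_p·cos α = 106.876000·cos 18.145° = 101.561210
roll angle φ = 22.335° = 0.38981929 rad
x = r_b·(cos φ + φ·sin φ) = 108.987098
y = r_b·(sin φ − φ·cos φ) = 1.975071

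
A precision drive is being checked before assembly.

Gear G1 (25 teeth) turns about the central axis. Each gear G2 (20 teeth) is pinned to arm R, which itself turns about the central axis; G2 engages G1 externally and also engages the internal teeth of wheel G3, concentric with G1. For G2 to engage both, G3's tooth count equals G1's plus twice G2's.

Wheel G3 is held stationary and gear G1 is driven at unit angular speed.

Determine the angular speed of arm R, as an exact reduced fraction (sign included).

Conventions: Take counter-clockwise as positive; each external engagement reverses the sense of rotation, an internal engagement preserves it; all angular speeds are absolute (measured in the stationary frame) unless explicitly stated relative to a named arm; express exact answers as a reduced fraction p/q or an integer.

planetary set (25T centre, 20T on arm, 65T internal) — Willis relation
ring teeth: 25 + 2·20 = 65
25(ω_sun−ω_arm) = −65(ω_ring−ω_arm),  ω_ring = 0, ω_sun = 1
25(1−ω_arm) = −65(0−ω_arm)  ⇒  90·ω_arm = 25  ⇒  ω_arm = 5/18
exact speed ratio = 5/18

5/18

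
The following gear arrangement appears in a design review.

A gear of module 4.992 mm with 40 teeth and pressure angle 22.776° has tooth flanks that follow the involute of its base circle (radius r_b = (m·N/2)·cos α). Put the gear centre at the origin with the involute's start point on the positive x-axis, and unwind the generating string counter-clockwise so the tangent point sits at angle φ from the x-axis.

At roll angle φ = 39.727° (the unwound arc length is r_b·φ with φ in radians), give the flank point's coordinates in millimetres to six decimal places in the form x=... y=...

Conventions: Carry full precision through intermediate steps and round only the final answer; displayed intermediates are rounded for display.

class = single-mesh tooth geometry [base-circle involute, m = 4.992, 40T]
pitch radius r_p = m·N/2 = 4.992·40/2 = 99.840000
base radius r_b = r_p·cos α = 99.840000·cos 22.776° = 92.055015
roll angle φ = 39.727° = 0.69336695 rad
x = r_b·(cos φ + φ·sin φ) = 111.593720
y = r_b·(sin φ − φ·cos φ) = 9.745208

x=111.593720 y=9.745208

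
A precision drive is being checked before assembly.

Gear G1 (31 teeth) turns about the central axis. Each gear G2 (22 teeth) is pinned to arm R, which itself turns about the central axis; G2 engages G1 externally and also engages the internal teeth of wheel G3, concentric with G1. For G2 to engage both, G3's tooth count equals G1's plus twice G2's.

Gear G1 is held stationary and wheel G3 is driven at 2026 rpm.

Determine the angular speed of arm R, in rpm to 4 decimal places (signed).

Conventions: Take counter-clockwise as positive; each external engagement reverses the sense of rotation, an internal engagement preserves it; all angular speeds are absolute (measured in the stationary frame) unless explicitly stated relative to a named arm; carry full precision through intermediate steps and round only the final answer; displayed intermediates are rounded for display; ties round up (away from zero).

class = planetary set [G3 = 31+2·22 = 75; Willis about the carrier]
normalise by the input: solve with ω_ring = 1, then scale by 2026 rpm
ring teeth: 31 + 2·22 = 75
31(ω_sun−ω_arm) = −75(ω_ring−ω_arm),  ω_sun = 0, ω_ring = 1
31(0−ω_arm) = −75(1−ω_arm)  ⇒  106·ω_arm = 75  ⇒  ω_arm = 75/106
scale: ω_arm = 75/106 × 2026 rpm = +1433.4906 rpm

+1433.4906 rpm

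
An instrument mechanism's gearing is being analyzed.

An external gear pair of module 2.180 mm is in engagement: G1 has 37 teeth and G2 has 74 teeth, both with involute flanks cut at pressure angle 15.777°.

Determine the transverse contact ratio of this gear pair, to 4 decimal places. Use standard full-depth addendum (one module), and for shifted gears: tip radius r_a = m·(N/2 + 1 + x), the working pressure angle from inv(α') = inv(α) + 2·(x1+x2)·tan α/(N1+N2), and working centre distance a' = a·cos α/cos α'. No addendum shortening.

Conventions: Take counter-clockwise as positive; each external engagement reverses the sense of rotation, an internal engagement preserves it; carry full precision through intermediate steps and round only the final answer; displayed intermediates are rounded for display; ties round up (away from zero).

recognized (one external pair, fixed centres): single-mesh tooth geometry, m = 2.180, N1 = 37, N2 = 74
base radii: r_b1 = 38.810657, r_b2 = 77.621313
tip radii: r_a1 = 42.510000, r_a2 = 82.840000
no profile shift: α' = α, a' = a
action lengths: √(r_a1²−r_b1²) = 17.344539, √(r_a2²−r_b2²) = 28.937818
base pitch p_b = π·m·cos α = 6.590663
CR = (17.344539 + 28.937818 − 120.990000·sin 15.77700°)/6.590663 = 2.031041
contact ratio ≈ 2.0310

2.0310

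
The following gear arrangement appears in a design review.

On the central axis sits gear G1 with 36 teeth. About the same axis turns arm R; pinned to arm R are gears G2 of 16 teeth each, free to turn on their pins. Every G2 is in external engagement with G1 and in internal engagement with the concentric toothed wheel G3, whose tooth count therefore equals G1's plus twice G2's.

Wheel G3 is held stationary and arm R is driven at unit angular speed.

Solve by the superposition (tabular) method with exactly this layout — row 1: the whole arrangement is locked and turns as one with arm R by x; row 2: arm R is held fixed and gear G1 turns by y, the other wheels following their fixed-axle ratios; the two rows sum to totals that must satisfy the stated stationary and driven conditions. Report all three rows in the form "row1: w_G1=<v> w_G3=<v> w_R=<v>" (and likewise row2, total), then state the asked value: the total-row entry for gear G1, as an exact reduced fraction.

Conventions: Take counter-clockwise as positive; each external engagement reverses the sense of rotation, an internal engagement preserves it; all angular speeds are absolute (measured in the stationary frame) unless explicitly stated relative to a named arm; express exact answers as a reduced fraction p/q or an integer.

topology: planetary set — G1 36T / G2 16T / G3 68T, arm = carrier (Willis)
row 1: whole set turns with the arm by x
superposition row 2 [arm held]: sun y, ring −(36/68)·y, arm 0
boundary: total ω_ring = x − (36/68)·y = 0 and total ω_arm = x = 1  ⇒  y = 17/9, x = 1
row 2 ring = −(36/68)·17/9 = -1
totals (row 1 + row 2): sun 1 + 17/9 = 26/9, ring 1 + (-1) = 0, arm 1 + 0 = 1
asked cell (total, sun) = 26/9

row1: w_G1=1 w_G3=1 w_R=1
row2: w_G1=17/9 w_G3=-1 w_R=0
total: w_G1=26/9 w_G3=0 w_R=1
asked value: 26/9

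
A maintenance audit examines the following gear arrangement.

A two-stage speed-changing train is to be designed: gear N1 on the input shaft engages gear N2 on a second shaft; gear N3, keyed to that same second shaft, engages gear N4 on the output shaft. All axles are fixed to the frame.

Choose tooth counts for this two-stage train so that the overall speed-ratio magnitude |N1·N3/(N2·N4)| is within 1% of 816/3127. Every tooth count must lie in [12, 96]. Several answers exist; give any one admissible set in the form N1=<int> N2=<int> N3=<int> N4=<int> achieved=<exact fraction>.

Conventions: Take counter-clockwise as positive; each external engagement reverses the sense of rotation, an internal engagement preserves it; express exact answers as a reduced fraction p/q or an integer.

class = fixed-axis compound train [2-stage, 816/3127 wanted]
target = 816/3127 in lowest terms: an exact hit needs N1·N3 = k·816 and N2·N4 = k·3127 for one integer k, every count in [12, 96]; additionally prefer no 1:1 stage (N1 ≠ N2, N3 ≠ N4)
k = 1: N1·N3 = 816 = 12·68, N2·N4 = 3127 = 53·59
achieved = 12·68/(53·59) = 816/3127; |achieved − target| = 0 ≤ 204/78175 ✓

N1=12 N2=53 N3=68 N4=59 achieved=816/3127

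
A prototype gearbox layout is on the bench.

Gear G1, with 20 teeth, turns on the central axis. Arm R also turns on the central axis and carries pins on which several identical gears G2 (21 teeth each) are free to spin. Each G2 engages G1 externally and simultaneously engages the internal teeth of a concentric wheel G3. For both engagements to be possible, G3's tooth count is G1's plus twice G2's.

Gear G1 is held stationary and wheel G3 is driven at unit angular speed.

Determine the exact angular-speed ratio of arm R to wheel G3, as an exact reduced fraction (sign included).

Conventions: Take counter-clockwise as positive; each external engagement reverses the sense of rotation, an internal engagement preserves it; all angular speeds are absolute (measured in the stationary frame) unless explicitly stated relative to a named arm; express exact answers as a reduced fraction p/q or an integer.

topology: planetary set — G1 20T / G2 21T / G3 62T, arm = carrier (Willis)
ring teeth: 20 + 2·21 = 62
20(ω_sun−ω_arm) = −62(ω_ring−ω_arm),  ω_sun = 0, ω_ring = 1
20(0−ω_arm) = −62(1−ω_arm)  ⇒  82·ω_arm = 62  ⇒  ω_arm = 31/41
ω_out/ω_in = 31/41

31/41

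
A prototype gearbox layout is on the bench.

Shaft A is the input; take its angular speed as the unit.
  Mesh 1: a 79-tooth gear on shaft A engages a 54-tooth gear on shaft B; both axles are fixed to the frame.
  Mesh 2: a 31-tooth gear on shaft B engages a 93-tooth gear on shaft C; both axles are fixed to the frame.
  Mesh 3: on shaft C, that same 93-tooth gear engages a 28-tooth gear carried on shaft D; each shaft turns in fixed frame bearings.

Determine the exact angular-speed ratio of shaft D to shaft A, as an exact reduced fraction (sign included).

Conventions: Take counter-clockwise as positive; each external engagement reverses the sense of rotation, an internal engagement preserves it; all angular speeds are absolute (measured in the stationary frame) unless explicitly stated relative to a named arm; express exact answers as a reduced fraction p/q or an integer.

-2449/1512

class = fixed-axis compound train [3 meshes; 3 ratios multiply, 3 sense flips]
mesh 1 [79T→54T]: running ratio 79/54, sense −
mesh 2 [31T→93T]: running ratio 79/162, sense +
mesh 3 [93T→28T]: running ratio 2449/1512, sense −
ω_out/ω_in = -2449/1512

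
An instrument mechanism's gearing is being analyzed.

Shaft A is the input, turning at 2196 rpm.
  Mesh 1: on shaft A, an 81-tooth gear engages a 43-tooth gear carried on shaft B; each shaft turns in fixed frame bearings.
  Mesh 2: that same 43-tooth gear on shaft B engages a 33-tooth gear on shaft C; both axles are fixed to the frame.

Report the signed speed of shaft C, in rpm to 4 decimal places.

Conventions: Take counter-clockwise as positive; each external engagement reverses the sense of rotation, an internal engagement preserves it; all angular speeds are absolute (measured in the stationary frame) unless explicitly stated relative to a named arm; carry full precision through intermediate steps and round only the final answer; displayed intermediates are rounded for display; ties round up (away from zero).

+5390.1818 rpm

2-mesh fixed-axis compound train (all bearings frame-fixed)
mesh 1 [81T→43T]: ω = 2196.0000×81/43 = 4136.6512 rpm, sense flips to −
mesh 2 [43T→33T]: ω = 4136.6512×43/33 = 5390.1818 rpm, sense flips to +
signed output speed = +5390.1818 rpm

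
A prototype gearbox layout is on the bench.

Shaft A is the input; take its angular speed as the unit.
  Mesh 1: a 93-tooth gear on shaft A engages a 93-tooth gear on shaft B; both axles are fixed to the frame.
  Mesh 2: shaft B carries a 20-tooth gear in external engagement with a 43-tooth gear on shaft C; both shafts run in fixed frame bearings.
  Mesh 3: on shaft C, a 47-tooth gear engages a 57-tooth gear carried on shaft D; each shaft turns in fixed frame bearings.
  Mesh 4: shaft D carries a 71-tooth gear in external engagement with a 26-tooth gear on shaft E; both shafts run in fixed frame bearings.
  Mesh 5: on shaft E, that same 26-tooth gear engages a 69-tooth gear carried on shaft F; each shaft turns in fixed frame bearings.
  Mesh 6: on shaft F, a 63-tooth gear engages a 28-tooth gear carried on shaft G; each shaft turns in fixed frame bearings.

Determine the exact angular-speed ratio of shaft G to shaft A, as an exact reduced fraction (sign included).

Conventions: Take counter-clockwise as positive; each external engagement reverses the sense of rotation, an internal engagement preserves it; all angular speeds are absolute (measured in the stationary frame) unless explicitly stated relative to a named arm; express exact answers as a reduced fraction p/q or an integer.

class = fixed-axis compound train [6 meshes; 6 ratios multiply, 6 sense flips]
mesh 1 [93T→93T]: running ratio 1, sense −
mesh 2 [20T→43T]: running ratio 20/43, sense +
mesh 3 [47T→57T]: running ratio 940/2451, sense −
mesh 4 [71T→26T]: running ratio 33370/31863, sense +
mesh 5 [26T→69T]: running ratio 66740/169119, sense −
mesh 6 [63T→28T]: running ratio 16685/18791, sense +
ω_out/ω_in = 16685/18791

16685/18791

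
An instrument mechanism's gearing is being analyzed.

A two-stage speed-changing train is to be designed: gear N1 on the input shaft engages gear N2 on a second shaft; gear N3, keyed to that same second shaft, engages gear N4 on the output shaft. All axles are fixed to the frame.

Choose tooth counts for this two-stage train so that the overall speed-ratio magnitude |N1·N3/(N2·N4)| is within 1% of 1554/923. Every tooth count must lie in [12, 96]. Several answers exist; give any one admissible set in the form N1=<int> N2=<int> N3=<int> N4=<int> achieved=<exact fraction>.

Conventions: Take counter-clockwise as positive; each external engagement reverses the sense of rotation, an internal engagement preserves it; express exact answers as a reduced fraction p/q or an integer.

2-stage fixed-axis compound train for ratio 1554/923
target = 1554/923 in lowest terms: an exact hit needs N1·N3 = k·1554 and N2·N4 = k·923 for one integer k, every count in [12, 96]; additionally prefer no 1:1 stage (N1 ≠ N2, N3 ≠ N4)
k = 1: N1·N3 = 1554 = 21·74, N2·N4 = 923 = 13·71
achieved = 21·74/(13·71) = 1554/923; |achieved − target| = 0 ≤ 777/46150 ✓

N1=21 N2=13 N3=74 N4=71 achieved=1554/923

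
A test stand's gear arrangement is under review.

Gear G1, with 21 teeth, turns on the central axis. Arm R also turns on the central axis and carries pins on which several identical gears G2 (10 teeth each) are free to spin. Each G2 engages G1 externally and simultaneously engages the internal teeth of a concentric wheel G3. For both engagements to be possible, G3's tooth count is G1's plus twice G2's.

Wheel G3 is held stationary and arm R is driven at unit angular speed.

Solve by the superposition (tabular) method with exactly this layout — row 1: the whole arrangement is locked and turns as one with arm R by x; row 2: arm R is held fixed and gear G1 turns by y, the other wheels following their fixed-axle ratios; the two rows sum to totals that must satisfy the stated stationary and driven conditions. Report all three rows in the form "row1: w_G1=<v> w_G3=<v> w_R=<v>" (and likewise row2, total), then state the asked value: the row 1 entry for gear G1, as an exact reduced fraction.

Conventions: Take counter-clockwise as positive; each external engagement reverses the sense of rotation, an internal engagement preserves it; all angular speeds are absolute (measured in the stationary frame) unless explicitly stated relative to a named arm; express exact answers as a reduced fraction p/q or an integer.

planetary set (21T centre, 10T on arm, 41T internal) — Willis relation
row 1 (train locked, turned with arm): all members turn x
superposition row 2 [arm held]: sun y, ring −(21/41)·y, arm 0
boundary: total ω_ring = x − (21/41)·y = 0 and total ω_arm = x = 1  ⇒  y = 41/21, x = 1
row 2 ring = −(21/41)·41/21 = -1
totals (row 1 + row 2): sun 1 + 41/21 = 62/21, ring 1 + (-1) = 0, arm 1 + 0 = 1
asked cell (row1, sun) = 1

row1: w_G1=1 w_G3=1 w_R=1
row2: w_G1=41/21 w_G3=-1 w_R=0
total: w_G1=62/21 w_G3=0 w_R=1
asked value: 1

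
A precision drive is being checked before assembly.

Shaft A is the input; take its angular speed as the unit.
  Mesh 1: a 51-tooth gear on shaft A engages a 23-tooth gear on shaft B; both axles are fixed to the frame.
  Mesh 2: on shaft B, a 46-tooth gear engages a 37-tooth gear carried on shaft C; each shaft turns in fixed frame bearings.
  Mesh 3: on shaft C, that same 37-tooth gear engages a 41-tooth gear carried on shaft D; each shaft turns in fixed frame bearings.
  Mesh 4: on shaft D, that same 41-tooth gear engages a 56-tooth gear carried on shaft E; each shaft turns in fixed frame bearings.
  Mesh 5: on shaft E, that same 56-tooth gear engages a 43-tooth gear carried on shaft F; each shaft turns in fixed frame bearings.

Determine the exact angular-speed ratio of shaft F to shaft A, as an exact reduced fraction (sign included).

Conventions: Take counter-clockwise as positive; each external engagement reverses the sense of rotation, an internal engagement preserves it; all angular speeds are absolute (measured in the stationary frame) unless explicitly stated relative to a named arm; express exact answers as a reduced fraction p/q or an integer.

class = fixed-axis compound train [5 meshes; 5 ratios multiply, 5 sense flips]
mesh 1 [51T→23T]: running ratio 51/23, sense −
mesh 2 [46T→37T]: running ratio 102/37, sense +
mesh 3 [37T→41T]: running ratio 102/41, sense −
mesh 4 [41T→56T]: running ratio 51/28, sense +
mesh 5 [56T→43T]: running ratio 102/43, sense −
ω_out/ω_in = -102/43

-102/43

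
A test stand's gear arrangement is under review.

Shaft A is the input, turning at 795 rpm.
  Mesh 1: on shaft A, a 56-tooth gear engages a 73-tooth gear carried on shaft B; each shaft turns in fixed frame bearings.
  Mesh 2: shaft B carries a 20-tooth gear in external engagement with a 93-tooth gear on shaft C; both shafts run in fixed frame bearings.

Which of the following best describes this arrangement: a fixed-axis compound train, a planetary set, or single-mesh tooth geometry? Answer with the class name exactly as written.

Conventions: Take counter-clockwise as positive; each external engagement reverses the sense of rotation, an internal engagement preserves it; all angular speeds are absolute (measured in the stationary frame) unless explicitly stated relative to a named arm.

class = fixed-axis compound train [2 meshes; 2 ratios multiply, 2 sense flips]
classification: fixed-axis compound train

fixed-axis compound train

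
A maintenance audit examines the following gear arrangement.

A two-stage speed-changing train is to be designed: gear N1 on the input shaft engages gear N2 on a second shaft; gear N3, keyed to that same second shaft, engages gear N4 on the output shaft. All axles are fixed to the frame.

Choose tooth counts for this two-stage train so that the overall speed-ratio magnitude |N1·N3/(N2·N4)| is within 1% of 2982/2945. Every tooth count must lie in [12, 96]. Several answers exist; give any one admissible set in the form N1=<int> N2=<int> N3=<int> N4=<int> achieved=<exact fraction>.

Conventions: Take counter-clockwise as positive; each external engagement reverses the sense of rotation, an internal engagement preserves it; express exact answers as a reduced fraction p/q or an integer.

design class (target 2982/2945): fixed-axis compound train
target = 2982/2945 in lowest terms: an exact hit needs N1·N3 = k·2982 and N2·N4 = k·2945 for one integer k, every count in [12, 96]; additionally prefer no 1:1 stage (N1 ≠ N2, N3 ≠ N4)
k = 1: N1·N3 = 2982 = 42·71, N2·N4 = 2945 = 31·95
achieved = 42·71/(31·95) = 2982/2945; |achieved − target| = 0 ≤ 1491/147250 ✓

N1=42 N2=31 N3=71 N4=95 achieved=2982/2945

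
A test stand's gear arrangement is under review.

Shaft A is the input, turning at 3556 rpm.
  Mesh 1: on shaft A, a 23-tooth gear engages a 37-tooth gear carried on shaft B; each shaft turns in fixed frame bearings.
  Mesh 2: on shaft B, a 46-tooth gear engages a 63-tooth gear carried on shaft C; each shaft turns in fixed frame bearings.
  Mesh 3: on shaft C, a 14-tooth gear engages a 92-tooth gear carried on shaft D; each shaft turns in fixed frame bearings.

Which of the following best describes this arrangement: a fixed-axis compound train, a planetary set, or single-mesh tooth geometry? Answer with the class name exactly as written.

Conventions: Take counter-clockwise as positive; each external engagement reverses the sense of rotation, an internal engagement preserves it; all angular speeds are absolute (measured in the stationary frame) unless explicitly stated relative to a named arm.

fixed-axis compound train

topology: fixed-axis compound train — 3 meshes, A→D
classification: fixed-axis compound train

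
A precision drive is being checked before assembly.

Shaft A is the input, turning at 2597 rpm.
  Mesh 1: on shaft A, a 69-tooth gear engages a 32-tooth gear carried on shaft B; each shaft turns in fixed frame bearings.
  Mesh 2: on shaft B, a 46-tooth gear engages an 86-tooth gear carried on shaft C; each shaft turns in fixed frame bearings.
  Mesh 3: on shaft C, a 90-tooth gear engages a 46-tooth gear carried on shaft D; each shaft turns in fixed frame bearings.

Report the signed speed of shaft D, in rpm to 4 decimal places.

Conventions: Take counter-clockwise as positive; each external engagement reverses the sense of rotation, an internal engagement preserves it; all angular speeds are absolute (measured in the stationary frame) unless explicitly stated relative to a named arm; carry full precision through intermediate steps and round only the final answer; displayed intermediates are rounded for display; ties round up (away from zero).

3-mesh fixed-axis compound train (all bearings frame-fixed)
mesh 1 [69T→32T]: ω = 2597.0000×69/32 = 5599.7813 rpm, sense flips to −
mesh 2 [46T→86T]: ω = 5599.7813×46/86 = 2995.2318 rpm, sense flips to +
mesh 3 [90T→46T]: ω = 2995.2318×90/46 = 5860.2362 rpm, sense flips to −
signed output speed = -5860.2362 rpm

-5860.2362 rpm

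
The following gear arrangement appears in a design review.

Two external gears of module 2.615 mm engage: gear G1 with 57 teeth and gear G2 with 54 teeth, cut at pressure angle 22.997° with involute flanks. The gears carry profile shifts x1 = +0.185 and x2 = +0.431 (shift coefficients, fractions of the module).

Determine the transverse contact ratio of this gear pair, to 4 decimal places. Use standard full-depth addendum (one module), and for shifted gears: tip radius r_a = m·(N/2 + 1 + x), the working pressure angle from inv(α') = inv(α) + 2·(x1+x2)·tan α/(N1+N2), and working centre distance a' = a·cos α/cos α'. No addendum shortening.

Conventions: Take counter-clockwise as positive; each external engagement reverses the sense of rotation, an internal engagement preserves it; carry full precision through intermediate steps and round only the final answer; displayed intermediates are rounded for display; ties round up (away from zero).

single-mesh involute tooth geometry (57T engaging 54T at module 2.615)
base radii: r_b1 = 68.604450, r_b2 = 64.993690
tip radii: r_a1 = 77.626275, r_a2 = 74.347065
inv(α') = inv(22.997°) + 2·(+0.185+0.431)·tan α/(57+54) = 0.02775026  ⇒  α' = 24.39735°
a' = a·cos α / cos α' = 145.1325·cos 22.997°/cos 24.39735° = 146.697850
action lengths: √(r_a1²−r_b1²) = 36.321729, √(r_a2²−r_b2²) = 36.101335
base pitch p_b = π·m·cos α = 7.562359
CR = (36.321729 + 36.101335 − 146.697850·sin 24.39735°)/7.562359 = 1.564025
contact ratio ≈ 1.5640

1.5640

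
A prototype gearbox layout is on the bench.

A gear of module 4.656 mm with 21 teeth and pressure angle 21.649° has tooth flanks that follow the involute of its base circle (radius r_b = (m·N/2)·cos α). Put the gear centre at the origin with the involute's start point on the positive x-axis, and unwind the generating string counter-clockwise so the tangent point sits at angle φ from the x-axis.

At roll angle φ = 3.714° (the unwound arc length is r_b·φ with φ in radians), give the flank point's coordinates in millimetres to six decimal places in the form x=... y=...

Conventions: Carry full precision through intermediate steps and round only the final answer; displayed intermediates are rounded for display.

class = single-mesh tooth geometry [base-circle involute, m = 4.656, 21T]
pitch radius r_p = m·N/2 = 4.656·21/2 = 48.888000
base radius r_b = r_p·cos α = 48.888000·cos 21.649° = 45.439505
roll angle φ = 3.714° = 0.06482153 rad
x = r_b·(cos φ + φ·sin φ) = 45.534869
y = r_b·(sin φ − φ·cos φ) = 0.004124

x=45.534869 y=0.004124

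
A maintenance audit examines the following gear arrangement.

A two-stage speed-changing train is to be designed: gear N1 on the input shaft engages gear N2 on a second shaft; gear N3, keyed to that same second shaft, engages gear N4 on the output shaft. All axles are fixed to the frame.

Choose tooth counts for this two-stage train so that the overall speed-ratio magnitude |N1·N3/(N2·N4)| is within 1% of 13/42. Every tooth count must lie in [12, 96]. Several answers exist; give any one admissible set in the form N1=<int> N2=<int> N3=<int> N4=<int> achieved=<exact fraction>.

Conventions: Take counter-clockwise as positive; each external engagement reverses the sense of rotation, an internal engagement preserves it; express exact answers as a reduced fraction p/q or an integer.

N1=12 N2=42 N3=13 N4=12 achieved=13/42

design class (target 13/42): fixed-axis compound train
target = 13/42 in lowest terms: an exact hit needs N1·N3 = k·13 and N2·N4 = k·42 for one integer k, every count in [12, 96]; additionally prefer no 1:1 stage (N1 ≠ N2, N3 ≠ N4)
k = 1…11: no 1:1-free in-range split of k·13 and k·42 into factor pairs; take k = 12
k = 12: N1·N3 = 156 = 12·13, N2·N4 = 504 = 42·12
achieved = 12·13/(42·12) = 13/42; |achieved − target| = 0 ≤ 13/4200 ✓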